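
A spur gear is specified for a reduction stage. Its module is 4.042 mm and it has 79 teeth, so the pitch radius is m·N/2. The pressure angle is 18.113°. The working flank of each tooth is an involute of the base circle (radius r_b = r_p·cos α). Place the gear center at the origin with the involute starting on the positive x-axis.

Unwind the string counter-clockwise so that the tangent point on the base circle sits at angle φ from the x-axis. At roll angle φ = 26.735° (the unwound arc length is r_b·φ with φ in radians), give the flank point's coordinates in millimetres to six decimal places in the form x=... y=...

x=167.378573 y=5.027898

pitch radius r_p = m·N/2 = 4.042·79/2 = 159.659000
base radius r_b = r_p·cos α = 159.659000·cos 18.113° = 151.747133
roll angle φ = 26.735° = 0.46661378 rad
x = r_b·(cos φ + φ·sin φ) = 151.747133·(0.89309675 + 0.46661378·0.44986464) = 167.378573
y = r_b·(sin φ − φ·cos φ) = 151.747133·(0.44986464 − 0.46661378·0.89309675) = 5.027898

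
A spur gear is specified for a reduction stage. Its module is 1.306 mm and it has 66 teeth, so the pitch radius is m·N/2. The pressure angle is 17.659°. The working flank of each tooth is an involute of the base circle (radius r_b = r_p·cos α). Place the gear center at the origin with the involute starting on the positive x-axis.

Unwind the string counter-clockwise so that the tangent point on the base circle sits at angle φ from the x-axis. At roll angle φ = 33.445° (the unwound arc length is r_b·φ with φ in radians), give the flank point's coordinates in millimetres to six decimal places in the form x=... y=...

pitch radius r_p = m·N/2 = 1.306·66/2 = 43.098000
base radius r_b = r_p·cos α = 43.098000·cos 17.659° = 41.067170
roll angle φ = 33.445° = 0.58372537 rad
x = r_b·(cos φ + φ·sin φ) = 41.067170·(0.83441526 + 0.58372537·0.55113626) = 47.478884
y = r_b·(sin φ − φ·cos φ) = 41.067170·(0.55113626 − 0.58372537·0.83441526) = 2.631046

x=47.478884 y=2.631046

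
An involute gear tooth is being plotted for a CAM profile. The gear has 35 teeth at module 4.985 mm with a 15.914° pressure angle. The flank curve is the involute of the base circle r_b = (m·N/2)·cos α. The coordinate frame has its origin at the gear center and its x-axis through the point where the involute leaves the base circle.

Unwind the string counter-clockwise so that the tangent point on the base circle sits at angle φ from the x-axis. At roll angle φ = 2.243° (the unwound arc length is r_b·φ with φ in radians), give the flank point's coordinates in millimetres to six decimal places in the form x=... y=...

x=83.958326 y=0.001678

pitch radius r_p = m·N/2 = 4.985·35/2 = 87.237500
base radius r_b = r_p·cos α = 87.237500·cos 15.914° = 83.894065
roll angle φ = 2.243° = 0.03914774 rad
x = r_b·(cos φ + φ·sin φ) = 83.894065·(0.99923383 + 0.03914774·0.03913774) = 83.958326
y = r_b·(sin φ − φ·cos φ) = 83.894065·(0.03913774 − 0.03914774·0.99923383) = 0.001678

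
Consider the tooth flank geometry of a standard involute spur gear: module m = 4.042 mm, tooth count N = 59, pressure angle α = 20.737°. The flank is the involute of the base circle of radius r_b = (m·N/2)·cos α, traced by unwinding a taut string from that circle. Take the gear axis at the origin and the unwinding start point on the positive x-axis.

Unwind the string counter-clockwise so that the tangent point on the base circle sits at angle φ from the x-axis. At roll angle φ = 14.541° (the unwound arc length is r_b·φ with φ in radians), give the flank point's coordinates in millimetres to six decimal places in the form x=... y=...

x=115.047781 y=0.603704

pitch radius r_p = m·N/2 = 4.042·59/2 = 119.239000
base radius r_b = r_p·cos α = 119.239000·cos 20.737° = 111.514170
roll angle φ = 14.541° = 0.25378833 rad
x = r_b·(cos φ + φ·sin φ) = 111.514170·(0.96796822 + 0.25378833·0.25107273) = 115.047781
y = r_b·(sin φ − φ·cos φ) = 111.514170·(0.25107273 − 0.25378833·0.96796822) = 0.603704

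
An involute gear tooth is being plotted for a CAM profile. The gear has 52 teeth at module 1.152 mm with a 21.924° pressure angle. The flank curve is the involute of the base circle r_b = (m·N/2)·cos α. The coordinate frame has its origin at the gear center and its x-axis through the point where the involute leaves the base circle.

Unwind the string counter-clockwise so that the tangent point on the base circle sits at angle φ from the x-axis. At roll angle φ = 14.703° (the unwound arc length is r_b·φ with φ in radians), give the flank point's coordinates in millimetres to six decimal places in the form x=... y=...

x=28.685736 y=0.155486

pitch radius r_p = m·N/2 = 1.152·52/2 = 29.952000
base radius r_b = r_p·cos α = 29.952000·cos 21.924° = 27.785869
roll angle φ = 14.703° = 0.25661576 rad
x = r_b·(cos φ + φ·sin φ) = 27.785869·(0.96725446 + 0.25661576·0.25380859) = 28.685736
y = r_b·(sin φ − φ·cos φ) = 27.785869·(0.25380859 − 0.25661576·0.96725446) = 0.155486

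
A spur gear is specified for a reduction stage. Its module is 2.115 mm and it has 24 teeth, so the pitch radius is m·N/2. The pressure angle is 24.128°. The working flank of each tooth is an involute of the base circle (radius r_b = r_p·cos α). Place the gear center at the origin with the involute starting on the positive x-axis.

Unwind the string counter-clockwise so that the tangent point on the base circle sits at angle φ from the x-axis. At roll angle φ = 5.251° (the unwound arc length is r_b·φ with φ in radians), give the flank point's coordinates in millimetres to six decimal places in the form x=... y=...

pitch radius r_p = m·N/2 = 2.115·24/2 = 25.380000
base radius r_b = r_p·cos α = 25.380000·cos 24.128° = 23.162664
roll angle φ = 5.251° = 0.09164724 rad
x = r_b·(cos φ + φ·sin φ) = 23.162664·(0.99580333 + 0.09164724·0.09151900) = 23.259734
y = r_b·(sin φ − φ·cos φ) = 23.162664·(0.09151900 − 0.09164724·0.99580333) = 0.005938

x=23.259734 y=0.005938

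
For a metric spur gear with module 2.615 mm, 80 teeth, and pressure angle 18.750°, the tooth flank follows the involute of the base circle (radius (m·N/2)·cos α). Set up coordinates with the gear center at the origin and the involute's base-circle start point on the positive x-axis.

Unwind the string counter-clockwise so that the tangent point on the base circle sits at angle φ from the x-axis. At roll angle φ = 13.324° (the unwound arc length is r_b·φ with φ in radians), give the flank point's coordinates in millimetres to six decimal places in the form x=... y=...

pitch radius r_p = m·N/2 = 2.615·80/2 = 104.600000
base radius r_b = r_p·cos α = 104.600000·cos 18.750° = 99.048892
roll angle φ = 13.324° = 0.23254767 rad
x = r_b·(cos φ + φ·sin φ) = 99.048892·(0.97308242 + 0.23254767·0.23045736) = 101.690996
y = r_b·(sin φ − φ·cos φ) = 99.048892·(0.23045736 − 0.23254767·0.97308242) = 0.412966

x=101.690996 y=0.412966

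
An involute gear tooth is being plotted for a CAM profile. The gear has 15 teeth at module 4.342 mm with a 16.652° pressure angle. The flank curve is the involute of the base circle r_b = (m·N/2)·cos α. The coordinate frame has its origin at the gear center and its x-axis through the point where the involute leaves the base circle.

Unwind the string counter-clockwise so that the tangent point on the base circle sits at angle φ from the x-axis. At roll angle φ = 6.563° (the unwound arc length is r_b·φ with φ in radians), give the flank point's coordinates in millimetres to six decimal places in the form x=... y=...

pitch radius r_p = m·N/2 = 4.342·15/2 = 32.565000
base radius r_b = r_p·cos α = 32.565000·cos 16.652° = 31.199318
roll angle φ = 6.563° = 0.11454596 rad
x = r_b·(cos φ + φ·sin φ) = 31.199318·(0.99344678 + 0.11454596·0.11429563) = 31.403327
y = r_b·(sin φ − φ·cos φ) = 31.199318·(0.11429563 − 0.11454596·0.99344678) = 0.015610

x=31.403327 y=0.015610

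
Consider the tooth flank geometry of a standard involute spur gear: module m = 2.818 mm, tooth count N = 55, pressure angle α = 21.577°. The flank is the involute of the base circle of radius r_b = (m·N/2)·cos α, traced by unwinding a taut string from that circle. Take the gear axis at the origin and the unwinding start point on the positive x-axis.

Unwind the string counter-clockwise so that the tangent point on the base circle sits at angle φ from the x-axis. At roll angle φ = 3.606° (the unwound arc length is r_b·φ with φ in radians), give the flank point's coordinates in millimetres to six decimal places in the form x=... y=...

pitch radius r_p = m·N/2 = 2.818·55/2 = 77.495000
base radius r_b = r_p·cos α = 77.495000·cos 21.577° = 72.064475
roll angle φ = 3.606° = 0.06293657 rad
x = r_b·(cos φ + φ·sin φ) = 72.064475·(0.99802015 + 0.06293657·0.06289503) = 72.207058
y = r_b·(sin φ − φ·cos φ) = 72.064475·(0.06289503 − 0.06293657·0.99802015) = 0.005986

x=72.207058 y=0.005986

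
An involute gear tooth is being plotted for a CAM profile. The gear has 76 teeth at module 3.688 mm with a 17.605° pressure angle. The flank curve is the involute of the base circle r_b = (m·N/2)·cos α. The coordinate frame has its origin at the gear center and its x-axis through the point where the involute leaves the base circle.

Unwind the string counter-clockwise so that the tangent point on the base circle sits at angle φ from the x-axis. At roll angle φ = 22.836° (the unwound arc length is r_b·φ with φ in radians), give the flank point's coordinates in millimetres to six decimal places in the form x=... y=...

x=143.772406 y=2.774589

pitch radius r_p = m·N/2 = 3.688·76/2 = 140.144000
base radius r_b = r_p·cos α = 140.144000·cos 17.605° = 133.580254
roll angle φ = 22.836° = 0.39856339 rad
x = r_b·(cos φ + φ·sin φ) = 133.580254·(0.92161949 + 0.39856339·0.38809473) = 143.772406
y = r_b·(sin φ − φ·cos φ) = 133.580254·(0.38809473 − 0.39856339·0.92161949) = 2.774589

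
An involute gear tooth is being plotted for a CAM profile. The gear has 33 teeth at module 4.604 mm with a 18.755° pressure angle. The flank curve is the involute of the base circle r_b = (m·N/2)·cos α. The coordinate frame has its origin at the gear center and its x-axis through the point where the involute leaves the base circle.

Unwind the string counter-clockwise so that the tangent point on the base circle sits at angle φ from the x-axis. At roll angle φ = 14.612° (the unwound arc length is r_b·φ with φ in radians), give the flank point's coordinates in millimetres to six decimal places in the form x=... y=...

x=74.233671 y=0.395127

pitch radius r_p = m·N/2 = 4.604·33/2 = 75.966000
base radius r_b = r_p·cos α = 75.966000·cos 18.755° = 71.932363
roll angle φ = 14.612° = 0.25502751 rad
x = r_b·(cos φ + φ·sin φ) = 71.932363·(0.96765636 + 0.25502751·0.25227203) = 74.233671
y = r_b·(sin φ − φ·cos φ) = 71.932363·(0.25227203 − 0.25502751·0.96765636) = 0.395127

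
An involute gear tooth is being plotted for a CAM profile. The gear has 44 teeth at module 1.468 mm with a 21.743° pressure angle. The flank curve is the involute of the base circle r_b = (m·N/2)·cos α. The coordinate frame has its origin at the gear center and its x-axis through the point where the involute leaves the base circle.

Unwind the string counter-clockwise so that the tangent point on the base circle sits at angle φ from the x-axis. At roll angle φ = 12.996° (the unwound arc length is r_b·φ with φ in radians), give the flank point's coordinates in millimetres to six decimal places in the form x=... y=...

x=30.760084 y=0.116092

pitch radius r_p = m·N/2 = 1.468·44/2 = 32.296000
base radius r_b = r_p·cos α = 32.296000·cos 21.743° = 29.998295
roll angle φ = 12.996° = 0.22682299 rad
x = r_b·(cos φ + φ·sin φ) = 29.998295·(0.97438577 + 0.22682299·0.22488303) = 30.760084
y = r_b·(sin φ − φ·cos φ) = 29.998295·(0.22488303 − 0.22682299·0.97438577) = 0.116092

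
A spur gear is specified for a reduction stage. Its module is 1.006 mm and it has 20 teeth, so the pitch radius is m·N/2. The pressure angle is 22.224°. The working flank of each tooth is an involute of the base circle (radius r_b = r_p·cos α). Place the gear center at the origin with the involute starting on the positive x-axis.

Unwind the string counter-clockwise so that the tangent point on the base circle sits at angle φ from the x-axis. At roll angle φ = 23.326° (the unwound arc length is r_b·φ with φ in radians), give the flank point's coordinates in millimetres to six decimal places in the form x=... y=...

pitch radius r_p = m·N/2 = 1.006·20/2 = 10.060000
base radius r_b = r_p·cos α = 10.060000·cos 22.224° = 9.312665
roll angle φ = 23.326° = 0.40711550 rad
x = r_b·(cos φ + φ·sin φ) = 9.312665·(0.91826679 + 0.40711550·0.39596224) = 10.052735
y = r_b·(sin φ − φ·cos φ) = 9.312665·(0.39596224 − 0.40711550·0.91826679) = 0.206011

x=10.052735 y=0.206011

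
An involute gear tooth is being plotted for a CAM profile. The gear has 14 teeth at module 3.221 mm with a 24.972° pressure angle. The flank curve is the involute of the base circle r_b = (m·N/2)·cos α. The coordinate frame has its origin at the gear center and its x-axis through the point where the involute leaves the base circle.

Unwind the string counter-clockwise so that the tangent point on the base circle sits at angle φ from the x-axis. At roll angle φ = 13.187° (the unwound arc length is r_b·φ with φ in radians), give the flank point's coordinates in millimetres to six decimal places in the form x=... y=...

x=20.973380 y=0.082625

pitch radius r_p = m·N/2 = 3.221·14/2 = 22.547000
base radius r_b = r_p·cos α = 22.547000·cos 24.972° = 20.439176
roll angle φ = 13.187° = 0.23015657 rad
x = r_b·(cos φ + φ·sin φ) = 20.439176·(0.97363069 + 0.23015657·0.22812997) = 20.973380
y = r_b·(sin φ − φ·cos φ) = 20.439176·(0.22812997 − 0.23015657·0.97363069) = 0.082625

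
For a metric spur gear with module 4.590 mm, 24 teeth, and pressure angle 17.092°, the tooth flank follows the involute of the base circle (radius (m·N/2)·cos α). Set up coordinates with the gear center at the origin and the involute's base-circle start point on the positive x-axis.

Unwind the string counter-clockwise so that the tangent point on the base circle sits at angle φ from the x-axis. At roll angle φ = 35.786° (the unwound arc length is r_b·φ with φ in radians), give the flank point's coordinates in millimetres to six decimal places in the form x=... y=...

pitch radius r_p = m·N/2 = 4.590·24/2 = 55.080000
base radius r_b = r_p·cos α = 55.080000·cos 17.092° = 52.647340
roll angle φ = 35.786° = 0.62458353 rad
x = r_b·(cos φ + φ·sin φ) = 52.647340·(0.81120673 + 0.62458353·0.58475948) = 61.936324
y = r_b·(sin φ − φ·cos φ) = 52.647340·(0.58475948 − 0.62458353·0.81120673) = 4.111395

x=61.936324 y=4.111395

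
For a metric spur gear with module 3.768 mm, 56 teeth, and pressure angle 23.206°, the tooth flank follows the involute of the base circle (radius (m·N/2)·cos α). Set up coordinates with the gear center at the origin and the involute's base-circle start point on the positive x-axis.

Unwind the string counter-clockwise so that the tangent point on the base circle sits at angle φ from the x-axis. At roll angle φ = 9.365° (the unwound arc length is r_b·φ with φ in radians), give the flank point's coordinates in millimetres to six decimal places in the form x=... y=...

x=98.254760 y=0.140767

pitch radius r_p = m·N/2 = 3.768·56/2 = 105.504000
base radius r_b = r_p·cos α = 105.504000·cos 23.206° = 96.968102
roll angle φ = 9.365° = 0.16345008 rad
x = r_b·(cos φ + φ·sin φ) = 96.968102·(0.98667175 + 0.16345008·0.16272327) = 98.254760
y = r_b·(sin φ − φ·cos φ) = 96.968102·(0.16272327 − 0.16345008·0.98667175) = 0.140767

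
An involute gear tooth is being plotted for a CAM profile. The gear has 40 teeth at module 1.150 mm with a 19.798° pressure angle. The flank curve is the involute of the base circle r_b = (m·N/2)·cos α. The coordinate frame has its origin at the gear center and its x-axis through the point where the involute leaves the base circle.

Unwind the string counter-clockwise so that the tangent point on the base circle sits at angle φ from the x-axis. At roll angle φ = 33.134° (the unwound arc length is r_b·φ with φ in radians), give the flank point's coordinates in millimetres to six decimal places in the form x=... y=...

pitch radius r_p = m·N/2 = 1.150·40/2 = 23.000000
base radius r_b = r_p·cos α = 23.000000·cos 19.798° = 21.640530
roll angle φ = 33.134° = 0.57829739 rad
x = r_b·(cos φ + φ·sin φ) = 21.640530·(0.83739451 + 0.57829739·0.54659898) = 24.962162
y = r_b·(sin φ − φ·cos φ) = 21.640530·(0.54659898 − 0.57829739·0.83739451) = 1.348982

x=24.962162 y=1.348982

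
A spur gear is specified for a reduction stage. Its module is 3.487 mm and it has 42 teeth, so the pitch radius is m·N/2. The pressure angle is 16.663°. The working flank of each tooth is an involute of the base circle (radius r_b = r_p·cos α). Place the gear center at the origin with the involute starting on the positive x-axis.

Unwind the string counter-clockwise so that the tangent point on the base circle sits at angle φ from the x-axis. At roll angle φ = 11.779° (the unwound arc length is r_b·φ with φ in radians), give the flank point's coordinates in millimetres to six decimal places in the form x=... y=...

x=71.618871 y=0.202320

pitch radius r_p = m·N/2 = 3.487·42/2 = 73.227000
base radius r_b = r_p·cos α = 73.227000·cos 16.663° = 70.152042
roll angle φ = 11.779° = 0.20558233 rad
x = r_b·(cos φ + φ·sin φ) = 70.152042·(0.97894227 + 0.20558233·0.20413726) = 71.618871
y = r_b·(sin φ − φ·cos φ) = 70.152042·(0.20413726 − 0.20558233·0.97894227) = 0.202320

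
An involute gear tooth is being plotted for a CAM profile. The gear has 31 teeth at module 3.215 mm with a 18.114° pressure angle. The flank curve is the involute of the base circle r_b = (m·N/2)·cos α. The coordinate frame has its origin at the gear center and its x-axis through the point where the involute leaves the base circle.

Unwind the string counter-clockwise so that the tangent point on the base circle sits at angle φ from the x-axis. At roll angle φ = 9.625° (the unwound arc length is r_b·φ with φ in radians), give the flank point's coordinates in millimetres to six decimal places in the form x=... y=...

x=48.026371 y=0.074632

pitch radius r_p = m·N/2 = 3.215·31/2 = 49.832500
base radius r_b = r_p·cos α = 49.832500·cos 18.114° = 47.362791
roll angle φ = 9.625° = 0.16798794 rad
x = r_b·(cos φ + φ·sin φ) = 47.362791·(0.98592318 + 0.16798794·0.16719895) = 48.026371
y = r_b·(sin φ − φ·cos φ) = 47.362791·(0.16719895 − 0.16798794·0.98592318) = 0.074632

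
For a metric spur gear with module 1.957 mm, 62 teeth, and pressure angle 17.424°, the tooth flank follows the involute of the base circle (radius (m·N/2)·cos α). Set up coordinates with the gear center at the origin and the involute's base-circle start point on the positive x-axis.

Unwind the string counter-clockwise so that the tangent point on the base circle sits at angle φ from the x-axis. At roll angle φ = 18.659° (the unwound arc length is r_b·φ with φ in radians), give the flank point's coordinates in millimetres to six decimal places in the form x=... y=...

pitch radius r_p = m·N/2 = 1.957·62/2 = 60.667000
base radius r_b = r_p·cos α = 60.667000·cos 17.424° = 57.883294
roll angle φ = 18.659° = 0.32566099 rad
x = r_b·(cos φ + φ·sin φ) = 57.883294·(0.94743946 + 0.32566099·0.31993510) = 60.871799
y = r_b·(sin φ − φ·cos φ) = 57.883294·(0.31993510 − 0.32566099·0.94743946) = 0.659350

x=60.871799 y=0.659350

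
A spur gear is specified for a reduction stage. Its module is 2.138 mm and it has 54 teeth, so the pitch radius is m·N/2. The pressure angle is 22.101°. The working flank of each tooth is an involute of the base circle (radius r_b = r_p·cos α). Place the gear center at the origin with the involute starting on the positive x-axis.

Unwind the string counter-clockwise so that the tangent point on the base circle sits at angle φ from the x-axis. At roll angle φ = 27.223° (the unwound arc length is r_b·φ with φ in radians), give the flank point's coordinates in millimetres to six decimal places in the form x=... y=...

pitch radius r_p = m·N/2 = 2.138·54/2 = 57.726000
base radius r_b = r_p·cos α = 57.726000·cos 22.101° = 53.484413
roll angle φ = 27.223° = 0.47513098 rad
x = r_b·(cos φ + φ·sin φ) = 53.484413·(0.88923281 + 0.47513098·0.45745492) = 59.184986
y = r_b·(sin φ − φ·cos φ) = 53.484413·(0.45745492 − 0.47513098·0.88923281) = 1.869434

x=59.184986 y=1.869434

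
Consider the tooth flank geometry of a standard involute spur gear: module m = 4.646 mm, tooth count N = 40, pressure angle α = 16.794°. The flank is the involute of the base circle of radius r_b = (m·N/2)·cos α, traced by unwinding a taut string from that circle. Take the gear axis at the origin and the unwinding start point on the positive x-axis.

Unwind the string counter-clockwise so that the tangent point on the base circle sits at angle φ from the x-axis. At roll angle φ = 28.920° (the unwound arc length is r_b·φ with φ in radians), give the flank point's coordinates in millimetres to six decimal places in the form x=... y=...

pitch radius r_p = m·N/2 = 4.646·40/2 = 92.920000
base radius r_b = r_p·cos α = 92.920000·cos 16.794° = 88.956940
roll angle φ = 28.920° = 0.50474922 rad
x = r_b·(cos φ + φ·sin φ) = 88.956940·(0.87529578 + 0.50474922·0.48358795) = 99.577190
y = r_b·(sin φ − φ·cos φ) = 88.956940·(0.48358795 − 0.50474922·0.87529578) = 3.716896

x=99.577190 y=3.716896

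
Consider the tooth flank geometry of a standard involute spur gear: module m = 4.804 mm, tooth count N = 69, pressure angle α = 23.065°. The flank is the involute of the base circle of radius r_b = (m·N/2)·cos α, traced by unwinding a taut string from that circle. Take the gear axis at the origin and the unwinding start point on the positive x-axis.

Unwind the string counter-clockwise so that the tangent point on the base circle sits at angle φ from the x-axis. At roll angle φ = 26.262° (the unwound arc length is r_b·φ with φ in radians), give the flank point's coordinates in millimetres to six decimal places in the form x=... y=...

x=167.675898 y=4.792711

pitch radius r_p = m·N/2 = 4.804·69/2 = 165.738000
base radius r_b = r_p·cos α = 165.738000·cos 23.065° = 152.489068
roll angle φ = 26.262° = 0.45835837 rad
x = r_b·(cos φ + φ·sin φ) = 152.489068·(0.89678009 + 0.45835837·0.44247652) = 167.675898
y = r_b·(sin φ − φ·cos φ) = 152.489068·(0.44247652 − 0.45835837·0.89678009) = 4.792711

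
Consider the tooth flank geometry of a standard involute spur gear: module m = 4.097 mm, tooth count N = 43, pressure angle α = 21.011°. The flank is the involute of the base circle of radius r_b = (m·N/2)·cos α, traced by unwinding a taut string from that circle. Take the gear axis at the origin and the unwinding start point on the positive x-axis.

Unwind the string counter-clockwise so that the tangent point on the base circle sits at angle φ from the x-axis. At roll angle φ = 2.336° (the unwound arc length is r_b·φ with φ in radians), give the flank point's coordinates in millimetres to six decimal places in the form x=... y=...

pitch radius r_p = m·N/2 = 4.097·43/2 = 88.085500
base radius r_b = r_p·cos α = 88.085500·cos 21.011° = 82.228837
roll angle φ = 2.336° = 0.04077089 rad
x = r_b·(cos φ + φ·sin φ) = 82.228837·(0.99916898 + 0.04077089·0.04075960) = 82.297151
y = r_b·(sin φ − φ·cos φ) = 82.228837·(0.04075960 − 0.04077089·0.99916898) = 0.001857

x=82.297151 y=0.001857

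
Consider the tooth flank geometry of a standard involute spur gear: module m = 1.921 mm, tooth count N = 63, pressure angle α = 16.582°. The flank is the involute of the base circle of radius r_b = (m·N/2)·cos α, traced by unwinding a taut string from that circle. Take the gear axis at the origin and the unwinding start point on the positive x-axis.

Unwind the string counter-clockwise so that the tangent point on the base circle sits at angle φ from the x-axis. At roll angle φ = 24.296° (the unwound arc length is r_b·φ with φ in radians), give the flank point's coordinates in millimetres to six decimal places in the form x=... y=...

pitch radius r_p = m·N/2 = 1.921·63/2 = 60.511500
base radius r_b = r_p·cos α = 60.511500·cos 16.582° = 57.994965
roll angle φ = 24.296° = 0.42404520 rad
x = r_b·(cos φ + φ·sin φ) = 57.994965·(0.91143200 + 0.42404520·0.41145073) = 62.977063
y = r_b·(sin φ − φ·cos φ) = 57.994965·(0.41145073 − 0.42404520·0.91143200) = 1.447692

x=62.977063 y=1.447692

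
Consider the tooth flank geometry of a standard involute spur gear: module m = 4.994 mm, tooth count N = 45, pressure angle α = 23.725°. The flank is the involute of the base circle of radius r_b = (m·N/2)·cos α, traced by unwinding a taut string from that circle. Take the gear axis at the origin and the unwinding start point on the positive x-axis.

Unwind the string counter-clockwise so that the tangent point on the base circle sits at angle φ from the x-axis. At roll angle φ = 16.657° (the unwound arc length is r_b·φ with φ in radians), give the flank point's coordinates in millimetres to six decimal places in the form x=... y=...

x=107.124409 y=0.835429

pitch radius r_p = m·N/2 = 4.994·45/2 = 112.365000
base radius r_b = r_p·cos α = 112.365000·cos 23.725° = 102.868711
roll angle φ = 16.657° = 0.29071949 rad
x = r_b·(cos φ + φ·sin φ) = 102.868711·(0.95803789 + 0.29071949·0.28664160) = 107.124409
y = r_b·(sin φ − φ·cos φ) = 102.868711·(0.28664160 − 0.29071949·0.95803789) = 0.835429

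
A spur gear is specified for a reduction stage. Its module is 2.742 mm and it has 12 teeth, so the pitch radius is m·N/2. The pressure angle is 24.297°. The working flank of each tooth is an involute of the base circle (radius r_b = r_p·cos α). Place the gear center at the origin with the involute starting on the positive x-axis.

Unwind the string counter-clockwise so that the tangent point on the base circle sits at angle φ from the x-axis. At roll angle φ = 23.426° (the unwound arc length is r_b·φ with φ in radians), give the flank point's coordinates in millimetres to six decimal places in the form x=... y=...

x=16.196183 y=0.335944

pitch radius r_p = m·N/2 = 2.742·12/2 = 16.452000
base radius r_b = r_p·cos α = 16.452000·cos 24.297° = 14.994761
roll angle φ = 23.426° = 0.40886083 rad
x = r_b·(cos φ + φ·sin φ) = 14.994761·(0.91757431 + 0.40886083·0.39756431) = 16.196183
y = r_b·(sin φ − φ·cos φ) = 14.994761·(0.39756431 − 0.40886083·0.91757431) = 0.335944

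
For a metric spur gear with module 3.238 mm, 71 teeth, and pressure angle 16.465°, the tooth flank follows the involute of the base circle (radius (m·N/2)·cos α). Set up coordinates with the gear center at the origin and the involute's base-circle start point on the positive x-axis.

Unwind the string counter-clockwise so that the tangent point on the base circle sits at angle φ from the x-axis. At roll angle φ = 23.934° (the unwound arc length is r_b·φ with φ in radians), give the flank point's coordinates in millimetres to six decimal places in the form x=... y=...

x=119.437580 y=2.631965

pitch radius r_p = m·N/2 = 3.238·71/2 = 114.949000
base radius r_b = r_p·cos α = 114.949000·cos 16.465° = 110.235292
roll angle φ = 23.934° = 0.41772710 rad
x = r_b·(cos φ + φ·sin φ) = 110.235292·(0.91401338 + 0.41772710·0.40568404) = 119.437580
y = r_b·(sin φ − φ·cos φ) = 110.235292·(0.40568404 − 0.41772710·0.91401338) = 2.631965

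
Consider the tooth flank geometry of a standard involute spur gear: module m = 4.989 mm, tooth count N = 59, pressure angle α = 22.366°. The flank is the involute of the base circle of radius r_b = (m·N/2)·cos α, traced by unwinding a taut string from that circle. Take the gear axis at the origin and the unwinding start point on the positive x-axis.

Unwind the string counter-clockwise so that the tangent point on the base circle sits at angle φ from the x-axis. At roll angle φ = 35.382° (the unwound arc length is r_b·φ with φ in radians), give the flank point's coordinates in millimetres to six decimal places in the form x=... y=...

x=159.632924 y=10.281945

pitch radius r_p = m·N/2 = 4.989·59/2 = 147.175500
base radius r_b = r_p·cos α = 147.175500·cos 22.366° = 136.103782
roll angle φ = 35.382° = 0.61753240 rad
x = r_b·(cos φ + φ·sin φ) = 136.103782·(0.81530974 + 0.61753240·0.57902506) = 159.632924
y = r_b·(sin φ − φ·cos φ) = 136.103782·(0.57902506 − 0.61753240·0.81530974) = 10.281945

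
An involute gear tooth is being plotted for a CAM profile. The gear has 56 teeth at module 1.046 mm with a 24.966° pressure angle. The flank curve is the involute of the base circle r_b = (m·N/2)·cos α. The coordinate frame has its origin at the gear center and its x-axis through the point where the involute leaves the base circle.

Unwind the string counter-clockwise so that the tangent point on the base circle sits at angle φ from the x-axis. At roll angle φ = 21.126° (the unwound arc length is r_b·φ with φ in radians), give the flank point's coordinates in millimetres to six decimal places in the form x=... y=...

x=28.295266 y=0.437655

pitch radius r_p = m·N/2 = 1.046·56/2 = 29.288000
base radius r_b = r_p·cos α = 29.288000·cos 24.966° = 26.551283
roll angle φ = 21.126° = 0.36871826 rad
x = r_b·(cos φ + φ·sin φ) = 26.551283·(0.93279008 + 0.36871826·0.36042013) = 28.295266
y = r_b·(sin φ − φ·cos φ) = 26.551283·(0.36042013 − 0.36871826·0.93279008) = 0.437655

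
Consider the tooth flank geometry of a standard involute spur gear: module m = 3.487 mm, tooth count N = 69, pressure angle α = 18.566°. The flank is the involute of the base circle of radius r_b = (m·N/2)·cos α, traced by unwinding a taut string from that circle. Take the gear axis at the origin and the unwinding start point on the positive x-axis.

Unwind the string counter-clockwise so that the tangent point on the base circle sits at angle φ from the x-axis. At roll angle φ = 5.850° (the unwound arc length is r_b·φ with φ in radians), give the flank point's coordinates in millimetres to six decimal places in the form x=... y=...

x=114.633587 y=0.040419

pitch radius r_p = m·N/2 = 3.487·69/2 = 120.301500
base radius r_b = r_p·cos α = 120.301500·cos 18.566° = 114.040711
roll angle φ = 5.850° = 0.10210176 rad
x = r_b·(cos φ + φ·sin φ) = 114.040711·(0.99479214 + 0.10210176·0.10192446) = 114.633587
y = r_b·(sin φ − φ·cos φ) = 114.040711·(0.10192446 − 0.10210176·0.99479214) = 0.040419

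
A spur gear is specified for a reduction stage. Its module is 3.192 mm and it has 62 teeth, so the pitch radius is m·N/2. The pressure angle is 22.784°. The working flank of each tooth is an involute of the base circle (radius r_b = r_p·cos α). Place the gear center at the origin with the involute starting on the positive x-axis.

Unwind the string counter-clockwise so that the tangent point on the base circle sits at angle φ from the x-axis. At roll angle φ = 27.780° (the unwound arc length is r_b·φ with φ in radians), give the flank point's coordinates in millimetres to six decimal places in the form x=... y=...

x=101.332240 y=3.385365

pitch radius r_p = m·N/2 = 3.192·62/2 = 98.952000
base radius r_b = r_p·cos α = 98.952000·cos 22.784° = 91.230907
roll angle φ = 27.780° = 0.48485247 rad
x = r_b·(cos φ + φ·sin φ) = 91.230907·(0.88474372 + 0.48485247·0.46607783) = 101.332240
y = r_b·(sin φ − φ·cos φ) = 91.230907·(0.46607783 − 0.48485247·0.88474372) = 3.385365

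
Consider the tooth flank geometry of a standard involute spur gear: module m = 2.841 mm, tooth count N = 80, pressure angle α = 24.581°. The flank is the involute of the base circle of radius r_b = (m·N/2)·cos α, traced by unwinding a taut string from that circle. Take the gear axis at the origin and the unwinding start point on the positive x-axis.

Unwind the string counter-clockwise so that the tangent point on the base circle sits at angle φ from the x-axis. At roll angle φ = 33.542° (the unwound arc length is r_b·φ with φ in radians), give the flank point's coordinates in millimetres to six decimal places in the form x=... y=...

x=119.560975 y=6.677194

pitch radius r_p = m·N/2 = 2.841·80/2 = 113.640000
base radius r_b = r_p·cos α = 113.640000·cos 24.581° = 103.341273
roll angle φ = 33.542° = 0.58541834 rad
x = r_b·(cos φ + φ·sin φ) = 103.341273·(0.83348101 + 0.58541834·0.55254811) = 119.560975
y = r_b·(sin φ − φ·cos φ) = 103.341273·(0.55254811 − 0.58541834·0.83348101) = 6.677194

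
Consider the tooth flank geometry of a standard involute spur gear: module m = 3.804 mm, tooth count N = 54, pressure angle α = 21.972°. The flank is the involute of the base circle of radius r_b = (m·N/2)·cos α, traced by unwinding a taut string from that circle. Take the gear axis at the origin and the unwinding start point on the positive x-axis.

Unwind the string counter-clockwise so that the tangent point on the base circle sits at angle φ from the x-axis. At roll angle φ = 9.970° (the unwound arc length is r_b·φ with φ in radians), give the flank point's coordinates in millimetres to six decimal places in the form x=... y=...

x=96.679112 y=0.166777

pitch radius r_p = m·N/2 = 3.804·54/2 = 102.708000
base radius r_b = r_p·cos α = 102.708000·cos 21.972° = 95.247990
roll angle φ = 9.970° = 0.17400933 rad
x = r_b·(cos φ + φ·sin φ) = 95.247990·(0.98489854 + 0.17400933·0.17313251) = 96.679112
y = r_b·(sin φ − φ·cos φ) = 95.247990·(0.17313251 − 0.17400933·0.98489854) = 0.166777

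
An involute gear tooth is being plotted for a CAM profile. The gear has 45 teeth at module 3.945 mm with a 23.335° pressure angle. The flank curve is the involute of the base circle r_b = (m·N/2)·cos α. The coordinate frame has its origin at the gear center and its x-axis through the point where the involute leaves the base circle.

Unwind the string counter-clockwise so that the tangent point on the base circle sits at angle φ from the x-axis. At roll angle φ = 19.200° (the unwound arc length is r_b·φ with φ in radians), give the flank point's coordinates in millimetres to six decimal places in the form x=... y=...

pitch radius r_p = m·N/2 = 3.945·45/2 = 88.762500
base radius r_b = r_p·cos α = 88.762500·cos 23.335° = 81.502134
roll angle φ = 19.200° = 0.33510322 rad
x = r_b·(cos φ + φ·sin φ) = 81.502134·(0.94437637 + 0.33510322·0.32886665) = 85.950573
y = r_b·(sin φ − φ·cos φ) = 81.502134·(0.32886665 − 0.33510322·0.94437637) = 1.010878

x=85.950573 y=1.010878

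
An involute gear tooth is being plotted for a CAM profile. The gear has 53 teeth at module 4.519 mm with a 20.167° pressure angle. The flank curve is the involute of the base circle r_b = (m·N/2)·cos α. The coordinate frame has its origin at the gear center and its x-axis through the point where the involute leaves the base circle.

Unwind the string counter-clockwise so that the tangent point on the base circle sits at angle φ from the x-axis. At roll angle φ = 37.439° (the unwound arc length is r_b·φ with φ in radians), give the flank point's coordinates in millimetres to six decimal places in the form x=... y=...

x=133.908565 y=10.014676

pitch radius r_p = m·N/2 = 4.519·53/2 = 119.753500
base radius r_b = r_p·cos α = 119.753500·cos 20.167° = 112.411622
roll angle φ = 37.439° = 0.65343382 rad
x = r_b·(cos φ + φ·sin φ) = 112.411622·(0.79400101 + 0.65343382·0.60791644) = 133.908565
y = r_b·(sin φ − φ·cos φ) = 112.411622·(0.60791644 − 0.65343382·0.79400101) = 10.014676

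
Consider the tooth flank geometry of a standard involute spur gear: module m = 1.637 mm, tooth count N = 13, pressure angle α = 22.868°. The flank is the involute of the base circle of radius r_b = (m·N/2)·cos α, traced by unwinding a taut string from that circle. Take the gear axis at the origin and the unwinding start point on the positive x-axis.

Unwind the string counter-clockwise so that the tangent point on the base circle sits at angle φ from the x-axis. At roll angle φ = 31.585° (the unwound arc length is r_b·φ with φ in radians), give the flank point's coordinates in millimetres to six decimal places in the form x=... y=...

x=11.182602 y=0.531018

pitch radius r_p = m·N/2 = 1.637·13/2 = 10.640500
base radius r_b = r_p·cos α = 10.640500·cos 22.868° = 9.804184
roll angle φ = 31.585° = 0.55126224 rad
x = r_b·(cos φ + φ·sin φ) = 9.804184·(0.85186408 + 0.55126224·0.52376291) = 11.182602
y = r_b·(sin φ − φ·cos φ) = 9.804184·(0.52376291 − 0.55126224·0.85186408) = 0.531018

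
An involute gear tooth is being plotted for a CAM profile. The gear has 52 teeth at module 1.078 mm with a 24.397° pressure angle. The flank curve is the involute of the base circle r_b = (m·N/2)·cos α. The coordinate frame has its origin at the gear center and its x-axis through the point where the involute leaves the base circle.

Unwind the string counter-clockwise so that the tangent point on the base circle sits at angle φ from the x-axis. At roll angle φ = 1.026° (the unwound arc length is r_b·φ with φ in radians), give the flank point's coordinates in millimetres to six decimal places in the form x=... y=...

pitch radius r_p = m·N/2 = 1.078·52/2 = 28.028000
base radius r_b = r_p·cos α = 28.028000·cos 24.397° = 25.525248
roll angle φ = 1.026° = 0.01790708 rad
x = r_b·(cos φ + φ·sin φ) = 25.525248·(0.99983967 + 0.01790708·0.01790612) = 25.529340
y = r_b·(sin φ − φ·cos φ) = 25.525248·(0.01790612 − 0.01790708·0.99983967) = 0.000049

x=25.529340 y=0.000049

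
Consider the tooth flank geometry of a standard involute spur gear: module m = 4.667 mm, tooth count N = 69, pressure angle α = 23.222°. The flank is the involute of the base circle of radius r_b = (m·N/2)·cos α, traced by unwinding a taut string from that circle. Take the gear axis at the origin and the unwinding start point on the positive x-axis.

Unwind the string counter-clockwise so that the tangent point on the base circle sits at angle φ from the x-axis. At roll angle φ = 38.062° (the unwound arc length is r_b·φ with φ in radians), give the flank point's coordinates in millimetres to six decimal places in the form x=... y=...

pitch radius r_p = m·N/2 = 4.667·69/2 = 161.011500
base radius r_b = r_p·cos α = 161.011500·cos 23.222° = 147.966994
roll angle φ = 38.062° = 0.66430722 rad
x = r_b·(cos φ + φ·sin φ) = 147.966994·(0.78734408 + 0.66430722·0.61651382) = 177.101498
y = r_b·(sin φ − φ·cos φ) = 147.966994·(0.61651382 − 0.66430722·0.78734408) = 13.831284

x=177.101498 y=13.831284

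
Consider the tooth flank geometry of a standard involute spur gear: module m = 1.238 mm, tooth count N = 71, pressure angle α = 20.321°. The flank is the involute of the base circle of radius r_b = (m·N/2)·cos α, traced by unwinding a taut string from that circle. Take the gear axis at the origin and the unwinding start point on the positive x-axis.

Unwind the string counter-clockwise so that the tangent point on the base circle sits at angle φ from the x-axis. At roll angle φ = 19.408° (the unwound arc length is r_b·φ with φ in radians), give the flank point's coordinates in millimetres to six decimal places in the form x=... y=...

x=43.510734 y=0.527841

pitch radius r_p = m·N/2 = 1.238·71/2 = 43.949000
base radius r_b = r_p·cos α = 43.949000·cos 20.321° = 41.213690
roll angle φ = 19.408° = 0.33873350 rad
x = r_b·(cos φ + φ·sin φ) = 41.213690·(0.94317627 + 0.33873350·0.33229283) = 43.510734
y = r_b·(sin φ − φ·cos φ) = 41.213690·(0.33229283 − 0.33873350·0.94317627) = 0.527841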